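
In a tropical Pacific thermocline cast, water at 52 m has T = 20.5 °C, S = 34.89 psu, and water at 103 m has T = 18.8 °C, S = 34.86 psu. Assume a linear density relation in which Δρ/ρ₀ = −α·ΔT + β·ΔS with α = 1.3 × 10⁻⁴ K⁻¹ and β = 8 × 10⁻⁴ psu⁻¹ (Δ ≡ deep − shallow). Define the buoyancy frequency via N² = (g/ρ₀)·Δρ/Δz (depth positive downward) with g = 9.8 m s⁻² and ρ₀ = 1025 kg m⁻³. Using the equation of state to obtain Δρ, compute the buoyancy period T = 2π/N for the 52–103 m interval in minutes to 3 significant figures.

ΔT = -1.7 K, ΔS = -0.03 psu (deep − shallow).
Δρ/ρ₀ = −αΔT + βΔS = 2.21 × 10⁻⁴ − 2.40 × 10⁻⁵ = 1.97 × 10⁻⁴, so Δρ ≈ 0.2019 kg m⁻³.
N² = (g/ρ₀)·Δρ/Δz = g·(Δρ/ρ₀)/Δz = 9.8 × 1.97 × 10⁻⁴ / 51 = 3.7855 × 10⁻⁵ s⁻².
N = √(3.7855 × 10⁻⁵) = 6.1526 × 10⁻³ rad s⁻¹ → T = 2π/N = 1.0212 × 10³ s = 17.020 min ≈ 17.0 min.

17.0 min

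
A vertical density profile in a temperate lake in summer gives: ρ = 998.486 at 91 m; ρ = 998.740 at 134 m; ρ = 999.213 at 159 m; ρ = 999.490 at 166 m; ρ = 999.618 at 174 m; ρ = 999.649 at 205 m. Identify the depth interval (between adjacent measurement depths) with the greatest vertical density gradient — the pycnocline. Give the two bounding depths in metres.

Compute the density gradient over each adjacent pair:
  91–134 m: Δρ/Δz = 0.254/43 = 5.9 × 10⁻³ kg m⁻⁴
  134–159 m: Δρ/Δz = 0.473/25 = 0.019 kg m⁻⁴
  159–166 m: Δρ/Δz = 0.277/7 = 0.040 kg m⁻⁴
  166–174 m: Δρ/Δz = 0.128/8 = 0.016 kg m⁻⁴
  174–205 m: Δρ/Δz = 0.031/31 = 1.0 × 10⁻³ kg m⁻⁴
The largest gradient is in the 159–166 m interval — the pycnocline.

159–166 m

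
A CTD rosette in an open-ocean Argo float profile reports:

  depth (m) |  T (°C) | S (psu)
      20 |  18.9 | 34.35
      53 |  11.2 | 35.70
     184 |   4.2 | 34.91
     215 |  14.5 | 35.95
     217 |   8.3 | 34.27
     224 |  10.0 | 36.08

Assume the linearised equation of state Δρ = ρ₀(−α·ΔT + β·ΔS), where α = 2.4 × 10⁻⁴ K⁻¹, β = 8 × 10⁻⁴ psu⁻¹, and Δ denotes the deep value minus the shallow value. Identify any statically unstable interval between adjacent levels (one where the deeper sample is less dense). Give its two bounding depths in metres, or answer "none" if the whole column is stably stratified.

Evaluate Δρ/ρ₀ = −αΔT + βΔS across each adjacent pair:
  20–53 m: −αΔT+βΔS = −(2.4 × 10⁻⁴)(-7.7)+(8 × 10⁻⁴)(+1.35) = 2.9 × 10⁻³ → stable
  53–184 m: −αΔT+βΔS = −(2.4 × 10⁻⁴)(-7.0)+(8 × 10⁻⁴)(-0.79) = 1.0 × 10⁻³ → stable
  184–215 m: −αΔT+βΔS = −(2.4 × 10⁻⁴)(+10.3)+(8 × 10⁻⁴)(+1.04) = -1.6 × 10⁻³ → UNSTABLE
  215–217 m: −αΔT+βΔS = −(2.4 × 10⁻⁴)(-6.2)+(8 × 10⁻⁴)(-1.68) = 1.4 × 10⁻⁴ → stable
  217–224 m: −αΔT+βΔS = −(2.4 × 10⁻⁴)(+1.7)+(8 × 10⁻⁴)(+1.81) = 1.0 × 10⁻³ → stable
The 184–215 m interval has Δρ < 0: lighter water underlies denser water.

184–215 m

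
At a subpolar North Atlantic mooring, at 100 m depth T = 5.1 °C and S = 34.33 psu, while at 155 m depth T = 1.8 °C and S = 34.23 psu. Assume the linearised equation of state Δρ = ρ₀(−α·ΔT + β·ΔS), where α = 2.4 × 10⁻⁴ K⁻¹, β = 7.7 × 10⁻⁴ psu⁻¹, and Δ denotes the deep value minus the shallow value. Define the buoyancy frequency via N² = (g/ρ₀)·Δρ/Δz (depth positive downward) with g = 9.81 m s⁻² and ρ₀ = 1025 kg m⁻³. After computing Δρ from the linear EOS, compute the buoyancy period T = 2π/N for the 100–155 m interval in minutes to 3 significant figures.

ΔT = -3.3 K, ΔS = -0.10 psu (deep − shallow).
Δρ/ρ₀ = −αΔT + βΔS = 7.92 × 10⁻⁴ − 7.70 × 10⁻⁵ = 7.15 × 10⁻⁴, so Δρ ≈ 0.7329 kg m⁻³.
N² = (g/ρ₀)·Δρ/Δz = g·(Δρ/ρ₀)/Δz = 9.81 × 7.15 × 10⁻⁴ / 55 = 1.2753 × 10⁻⁴ s⁻².
N = √(1.2753 × 10⁻⁴) = 0.011293 rad s⁻¹ → T = 2π/N = 556.38 s = 9.2730 min ≈ 9.27 min.

9.27 min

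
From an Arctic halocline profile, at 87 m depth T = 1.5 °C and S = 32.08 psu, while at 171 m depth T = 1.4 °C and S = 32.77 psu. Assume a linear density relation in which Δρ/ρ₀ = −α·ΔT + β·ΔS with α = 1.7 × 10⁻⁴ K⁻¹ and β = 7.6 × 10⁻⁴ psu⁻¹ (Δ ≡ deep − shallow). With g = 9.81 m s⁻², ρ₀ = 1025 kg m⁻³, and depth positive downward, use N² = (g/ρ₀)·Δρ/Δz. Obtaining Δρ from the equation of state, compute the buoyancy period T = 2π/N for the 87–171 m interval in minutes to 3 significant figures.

ΔT = -0.1 K, ΔS = +0.69 psu (deep − shallow).
Δρ/ρ₀ = −αΔT + βΔS = 1.70 × 10⁻⁵ + 5.244 × 10⁻⁴ = 5.414 × 10⁻⁴, so Δρ ≈ 0.5549 kg m⁻³.
N² = (g/ρ₀)·Δρ/Δz = g·(Δρ/ρ₀)/Δz = 9.81 × 5.414 × 10⁻⁴ / 84 = 6.3228 × 10⁻⁵ s⁻².
N = √(6.3228 × 10⁻⁵) = 7.9516 × 10⁻³ rad s⁻¹ → T = 2π/N = 790.18 s = 13.170 min ≈ 13.2 min.

13.2 min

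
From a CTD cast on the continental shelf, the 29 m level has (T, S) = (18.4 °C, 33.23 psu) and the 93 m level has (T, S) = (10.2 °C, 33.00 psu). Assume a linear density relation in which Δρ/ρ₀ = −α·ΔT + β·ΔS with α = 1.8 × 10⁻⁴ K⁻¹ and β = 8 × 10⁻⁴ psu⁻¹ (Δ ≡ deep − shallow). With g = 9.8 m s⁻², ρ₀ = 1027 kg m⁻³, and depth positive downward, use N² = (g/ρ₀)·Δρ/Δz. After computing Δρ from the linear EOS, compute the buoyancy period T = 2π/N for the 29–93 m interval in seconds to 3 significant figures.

ΔT = -8.2 K, ΔS = -0.23 psu (deep − shallow).
Δρ/ρ₀ = −αΔT + βΔS = 1.476 × 10⁻³ − 1.84 × 10⁻⁴ = 1.292 × 10⁻³, so Δρ ≈ 1.327 kg m⁻³.
N² = (g/ρ₀)·Δρ/Δz = g·(Δρ/ρ₀)/Δz = 9.8 × 1.292 × 10⁻³ / 64 = 1.9784 × 10⁻⁴ s⁻².
N = √(1.9784 × 10⁻⁴) = 0.014066 rad s⁻¹ → T = 2π/N = 446.69 s ≈ 447 s.

447 s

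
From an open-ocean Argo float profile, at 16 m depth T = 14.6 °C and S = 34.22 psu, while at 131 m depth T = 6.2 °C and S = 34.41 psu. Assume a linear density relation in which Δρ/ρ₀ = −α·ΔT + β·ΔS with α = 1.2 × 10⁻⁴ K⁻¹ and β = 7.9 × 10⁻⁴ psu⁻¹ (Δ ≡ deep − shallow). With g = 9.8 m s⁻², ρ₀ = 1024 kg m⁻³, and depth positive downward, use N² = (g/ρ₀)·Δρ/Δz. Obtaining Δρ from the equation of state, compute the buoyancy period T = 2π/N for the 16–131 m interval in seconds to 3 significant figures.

ΔT = -8.4 K, ΔS = +0.19 psu (deep − shallow).
Δρ/ρ₀ = −αΔT + βΔS = 1.008 × 10⁻³ + 1.501 × 10⁻⁴ = 1.1581 × 10⁻³, so Δρ ≈ 1.186 kg m⁻³.
N² = (g/ρ₀)·Δρ/Δz = g·(Δρ/ρ₀)/Δz = 9.8 × 1.1581 × 10⁻³ / 115 = 9.8690 × 10⁻⁵ s⁻².
N = √(9.8690 × 10⁻⁵) = 9.9343 × 10⁻³ rad s⁻¹ → T = 2π/N = 632.47 s ≈ 632 s.

632 s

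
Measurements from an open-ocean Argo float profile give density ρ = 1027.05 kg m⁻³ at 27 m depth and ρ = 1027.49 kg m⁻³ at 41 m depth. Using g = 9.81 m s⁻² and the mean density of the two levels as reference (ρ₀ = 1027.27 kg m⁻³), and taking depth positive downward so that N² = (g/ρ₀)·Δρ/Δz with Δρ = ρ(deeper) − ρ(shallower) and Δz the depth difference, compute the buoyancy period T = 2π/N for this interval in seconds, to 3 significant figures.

363 s

Δρ = 1027.49 − 1027.05 = 0.44 kg m⁻³ over Δz = 41 − 27 = 14 m.
N² = (9.81/1027.27) × (0.44/14) = 3.0013 × 10⁻⁴ s⁻².
N = √(3.0013 × 10⁻⁴) = 0.017324 rad s⁻¹, so T = 2π/N = 362.69 s ≈ 363 s.
A positive N² confirms static stability across the interval.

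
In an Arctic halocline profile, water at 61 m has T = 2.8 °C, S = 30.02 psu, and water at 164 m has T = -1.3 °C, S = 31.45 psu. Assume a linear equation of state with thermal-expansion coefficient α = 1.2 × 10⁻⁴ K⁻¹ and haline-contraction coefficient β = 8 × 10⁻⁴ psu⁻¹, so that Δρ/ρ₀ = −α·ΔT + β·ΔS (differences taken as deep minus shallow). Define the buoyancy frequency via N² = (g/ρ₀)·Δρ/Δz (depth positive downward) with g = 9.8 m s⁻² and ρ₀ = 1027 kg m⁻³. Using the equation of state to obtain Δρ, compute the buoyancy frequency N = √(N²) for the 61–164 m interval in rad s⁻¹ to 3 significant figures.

0.0125 rad s⁻¹

ΔT = -4.1 K, ΔS = +1.43 psu (deep − shallow).
Δρ/ρ₀ = −αΔT + βΔS = 4.92 × 10⁻⁴ + 1.144 × 10⁻³ = 1.636 × 10⁻³, so Δρ ≈ 1.680 kg m⁻³.
N² = (g/ρ₀)·Δρ/Δz = g·(Δρ/ρ₀)/Δz = 9.8 × 1.636 × 10⁻³ / 103 = 1.5566 × 10⁻⁴ s⁻².
N = √(1.5566 × 10⁻⁴) = 0.012476 rad s⁻¹ ≈ 0.0125 rad s⁻¹.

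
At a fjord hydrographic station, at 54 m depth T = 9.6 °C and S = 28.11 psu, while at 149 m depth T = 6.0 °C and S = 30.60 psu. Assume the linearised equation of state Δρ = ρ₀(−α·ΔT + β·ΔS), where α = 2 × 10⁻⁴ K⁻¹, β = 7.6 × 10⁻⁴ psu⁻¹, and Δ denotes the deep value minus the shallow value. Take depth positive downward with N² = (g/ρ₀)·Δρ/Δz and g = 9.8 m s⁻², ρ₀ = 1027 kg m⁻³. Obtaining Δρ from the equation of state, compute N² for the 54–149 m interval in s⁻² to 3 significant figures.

2.69 × 10⁻⁴ s⁻²

ΔT = -3.6 K, ΔS = +2.49 psu (deep − shallow).
Δρ/ρ₀ = −αΔT + βΔS = 7.20 × 10⁻⁴ + 1.8924 × 10⁻³ = 2.6124 × 10⁻³, so Δρ ≈ 2.683 kg m⁻³.
N² = (g/ρ₀)·Δρ/Δz = g·(Δρ/ρ₀)/Δz = 9.8 × 2.6124 × 10⁻³ / 95 = 2.6949 × 10⁻⁴ s⁻² ≈ 2.69 × 10⁻⁴ s⁻².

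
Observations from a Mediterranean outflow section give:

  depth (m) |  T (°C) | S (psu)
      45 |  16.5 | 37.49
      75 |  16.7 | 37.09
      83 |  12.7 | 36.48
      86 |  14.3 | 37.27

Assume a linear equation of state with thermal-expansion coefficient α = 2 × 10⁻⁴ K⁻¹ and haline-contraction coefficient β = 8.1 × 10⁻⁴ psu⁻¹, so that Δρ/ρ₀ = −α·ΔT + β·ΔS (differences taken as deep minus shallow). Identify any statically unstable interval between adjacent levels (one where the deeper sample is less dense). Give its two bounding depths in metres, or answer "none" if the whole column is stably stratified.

45–75 m

Evaluate Δρ/ρ₀ = −αΔT + βΔS across each adjacent pair:
  45–75 m: −αΔT+βΔS = −(2 × 10⁻⁴)(+0.2)+(8.1 × 10⁻⁴)(-0.40) = -3.6 × 10⁻⁴ → UNSTABLE
  75–83 m: −αΔT+βΔS = −(2 × 10⁻⁴)(-4.0)+(8.1 × 10⁻⁴)(-0.61) = 3.1 × 10⁻⁴ → stable
  83–86 m: −αΔT+βΔS = −(2 × 10⁻⁴)(+1.6)+(8.1 × 10⁻⁴)(+0.79) = 3.2 × 10⁻⁴ → stable
The 45–75 m interval has Δρ < 0: lighter water underlies denser water.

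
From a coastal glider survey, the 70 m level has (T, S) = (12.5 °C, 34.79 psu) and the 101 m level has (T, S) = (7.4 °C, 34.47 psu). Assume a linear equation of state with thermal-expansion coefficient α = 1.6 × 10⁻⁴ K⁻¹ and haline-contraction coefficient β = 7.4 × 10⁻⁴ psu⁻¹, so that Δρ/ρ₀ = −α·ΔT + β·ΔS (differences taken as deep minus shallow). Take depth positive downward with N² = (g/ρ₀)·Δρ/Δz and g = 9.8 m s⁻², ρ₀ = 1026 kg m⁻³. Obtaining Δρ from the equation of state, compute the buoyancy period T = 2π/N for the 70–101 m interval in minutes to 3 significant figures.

7.74 min

ΔT = -5.1 K, ΔS = -0.32 psu (deep − shallow).
Δρ/ρ₀ = −αΔT + βΔS = 8.16 × 10⁻⁴ − 2.368 × 10⁻⁴ = 5.792 × 10⁻⁴, so Δρ ≈ 0.5943 kg m⁻³.
N² = (g/ρ₀)·Δρ/Δz = g·(Δρ/ρ₀)/Δz = 9.8 × 5.792 × 10⁻⁴ / 31 = 1.8310 × 10⁻⁴ s⁻².
N = √(1.8310 × 10⁻⁴) = 0.013531 rad s⁻¹ → T = 2π/N = 464.35 s = 7.7392 min ≈ 7.74 min.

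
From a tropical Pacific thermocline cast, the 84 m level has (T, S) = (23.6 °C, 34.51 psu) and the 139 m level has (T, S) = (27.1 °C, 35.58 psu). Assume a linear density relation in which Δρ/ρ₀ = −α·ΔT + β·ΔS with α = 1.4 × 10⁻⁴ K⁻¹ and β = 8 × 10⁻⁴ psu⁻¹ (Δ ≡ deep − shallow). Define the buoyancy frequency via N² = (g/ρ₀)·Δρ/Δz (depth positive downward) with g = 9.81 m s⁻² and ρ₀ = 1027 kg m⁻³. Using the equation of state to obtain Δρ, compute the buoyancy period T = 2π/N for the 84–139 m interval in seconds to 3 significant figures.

ΔT = +3.5 K, ΔS = +1.07 psu (deep − shallow).
Δρ/ρ₀ = −αΔT + βΔS = -4.90 × 10⁻⁴ + 8.56 × 10⁻⁴ = 3.66 × 10⁻⁴, so Δρ ≈ 0.3759 kg m⁻³.
N² = (g/ρ₀)·Δρ/Δz = g·(Δρ/ρ₀)/Δz = 9.81 × 3.66 × 10⁻⁴ / 55 = 6.5281 × 10⁻⁵ s⁻².
N = √(6.5281 × 10⁻⁵) = 8.0797 × 10⁻³ rad s⁻¹ → T = 2π/N = 777.65 s ≈ 778 s.

778 s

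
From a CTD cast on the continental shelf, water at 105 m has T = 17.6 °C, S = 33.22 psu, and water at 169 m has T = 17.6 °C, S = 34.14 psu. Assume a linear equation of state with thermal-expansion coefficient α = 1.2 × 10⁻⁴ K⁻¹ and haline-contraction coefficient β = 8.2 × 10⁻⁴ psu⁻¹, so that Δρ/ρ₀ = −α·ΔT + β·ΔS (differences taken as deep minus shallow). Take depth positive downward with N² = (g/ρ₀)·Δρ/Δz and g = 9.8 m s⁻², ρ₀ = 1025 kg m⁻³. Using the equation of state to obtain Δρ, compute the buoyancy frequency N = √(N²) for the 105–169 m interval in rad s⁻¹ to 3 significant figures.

ΔT = +0.0 K, ΔS = +0.92 psu (deep − shallow).
Δρ/ρ₀ = −αΔT + βΔS = 0 + 7.544 × 10⁻⁴ = 7.544 × 10⁻⁴, so Δρ ≈ 0.7733 kg m⁻³.
N² = (g/ρ₀)·Δρ/Δz = g·(Δρ/ρ₀)/Δz = 9.8 × 7.544 × 10⁻⁴ / 64 = 1.1552 × 10⁻⁴ s⁻².
N = √(1.1552 × 10⁻⁴) = 0.010748 rad s⁻¹ ≈ 0.0107 rad s⁻¹.

0.0107 rad s⁻¹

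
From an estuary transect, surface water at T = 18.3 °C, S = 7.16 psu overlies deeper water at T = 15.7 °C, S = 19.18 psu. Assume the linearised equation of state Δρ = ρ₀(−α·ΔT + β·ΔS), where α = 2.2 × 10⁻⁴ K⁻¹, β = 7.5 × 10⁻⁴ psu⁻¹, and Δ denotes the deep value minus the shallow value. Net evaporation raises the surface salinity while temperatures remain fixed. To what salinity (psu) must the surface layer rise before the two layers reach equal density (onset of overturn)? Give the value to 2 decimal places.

Neutral buoyancy requires −α(T_deep − T_surf) + β(S_deep − S_surf′) = 0.
S_surf′ = S_deep − (α/β)·ΔT = 19.18 − (2.2 × 10⁻⁴/7.5 × 10⁻⁴)·(-2.6) = 19.9427 psu.
Increase required: 19.9427 − 7.16 = 12.7827 psu.

19.94 psu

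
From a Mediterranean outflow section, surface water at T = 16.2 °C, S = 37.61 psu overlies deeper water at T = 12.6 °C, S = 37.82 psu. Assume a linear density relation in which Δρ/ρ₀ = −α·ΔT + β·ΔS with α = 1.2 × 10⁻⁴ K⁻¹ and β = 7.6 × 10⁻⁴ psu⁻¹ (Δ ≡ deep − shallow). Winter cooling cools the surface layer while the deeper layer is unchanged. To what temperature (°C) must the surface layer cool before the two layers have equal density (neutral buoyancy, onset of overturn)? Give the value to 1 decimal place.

11.3 °C

Neutral buoyancy requires Δρ = 0, i.e. −α(T_deep − T_surf′) + β(S_deep − S_surf) = 0.
T_surf′ = T_deep − (β/α)·ΔS = 12.6 − (7.6 × 10⁻⁴/1.2 × 10⁻⁴)·(+0.21) = 11.270 °C.
Cooling required: 16.2 − (11.270) = 4.930 °C.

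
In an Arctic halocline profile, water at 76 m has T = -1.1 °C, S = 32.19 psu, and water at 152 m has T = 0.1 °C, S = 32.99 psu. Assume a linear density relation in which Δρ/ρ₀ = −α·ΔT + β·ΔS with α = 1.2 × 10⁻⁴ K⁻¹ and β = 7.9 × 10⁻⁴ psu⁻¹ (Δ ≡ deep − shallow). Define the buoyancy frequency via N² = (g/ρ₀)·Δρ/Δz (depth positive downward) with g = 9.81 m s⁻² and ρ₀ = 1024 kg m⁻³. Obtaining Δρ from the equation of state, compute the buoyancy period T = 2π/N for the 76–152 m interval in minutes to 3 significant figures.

13.2 min

ΔT = +1.2 K, ΔS = +0.80 psu (deep − shallow).
Δρ/ρ₀ = −αΔT + βΔS = -1.44 × 10⁻⁴ + 6.32 × 10⁻⁴ = 4.88 × 10⁻⁴, so Δρ ≈ 0.4997 kg m⁻³.
N² = (g/ρ₀)·Δρ/Δz = g·(Δρ/ρ₀)/Δz = 9.81 × 4.88 × 10⁻⁴ / 76 = 6.2991 × 10⁻⁵ s⁻².
N = √(6.2991 × 10⁻⁵) = 7.9367 × 10⁻³ rad s⁻¹ → T = 2π/N = 791.66 s = 13.194 min ≈ 13.2 min.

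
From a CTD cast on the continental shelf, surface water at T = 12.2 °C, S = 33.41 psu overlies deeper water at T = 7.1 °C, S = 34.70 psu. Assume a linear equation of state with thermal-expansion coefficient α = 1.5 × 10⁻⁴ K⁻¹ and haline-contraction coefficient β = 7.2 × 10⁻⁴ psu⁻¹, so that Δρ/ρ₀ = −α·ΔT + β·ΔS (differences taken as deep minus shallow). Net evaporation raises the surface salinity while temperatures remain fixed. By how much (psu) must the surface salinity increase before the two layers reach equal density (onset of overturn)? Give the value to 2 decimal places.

2.35 psu

Neutral buoyancy requires −α(T_deep − T_surf) + β(S_deep − S_surf′) = 0.
S_surf′ = S_deep − (α/β)·ΔT = 34.70 − (1.5 × 10⁻⁴/7.2 × 10⁻⁴)·(-5.1) = 35.7625 psu.
Increase required: 35.7625 − 33.41 = 2.3525 psu.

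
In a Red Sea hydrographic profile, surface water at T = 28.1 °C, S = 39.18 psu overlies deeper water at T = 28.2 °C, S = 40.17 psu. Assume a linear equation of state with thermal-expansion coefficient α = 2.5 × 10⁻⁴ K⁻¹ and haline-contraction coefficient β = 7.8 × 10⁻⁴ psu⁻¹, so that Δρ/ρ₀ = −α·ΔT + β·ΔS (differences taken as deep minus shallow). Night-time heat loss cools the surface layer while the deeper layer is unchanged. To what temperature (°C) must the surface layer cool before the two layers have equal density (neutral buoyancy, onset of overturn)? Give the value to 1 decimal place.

Neutral buoyancy requires Δρ = 0, i.e. −α(T_deep − T_surf′) + β(S_deep − S_surf) = 0.
T_surf′ = T_deep − (β/α)·ΔS = 28.2 − (7.8 × 10⁻⁴/2.5 × 10⁻⁴)·(+0.99) = 25.111 °C.
Cooling required: 28.1 − (25.111) = 2.989 °C.

25.1 °C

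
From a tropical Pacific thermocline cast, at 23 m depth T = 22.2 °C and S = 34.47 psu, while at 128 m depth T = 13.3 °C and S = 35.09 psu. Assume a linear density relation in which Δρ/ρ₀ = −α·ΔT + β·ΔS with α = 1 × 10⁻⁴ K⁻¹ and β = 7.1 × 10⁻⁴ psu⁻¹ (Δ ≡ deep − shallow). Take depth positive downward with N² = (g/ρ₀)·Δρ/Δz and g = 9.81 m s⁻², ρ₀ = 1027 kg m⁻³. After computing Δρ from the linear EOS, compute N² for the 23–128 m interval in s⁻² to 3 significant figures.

1.24 × 10⁻⁴ s⁻²

ΔT = -8.9 K, ΔS = +0.62 psu (deep − shallow).
Δρ/ρ₀ = −αΔT + βΔS = 8.90 × 10⁻⁴ + 4.402 × 10⁻⁴ = 1.3302 × 10⁻³, so Δρ ≈ 1.366 kg m⁻³.
N² = (g/ρ₀)·Δρ/Δz = g·(Δρ/ρ₀)/Δz = 9.81 × 1.3302 × 10⁻³ / 105 = 1.2428 × 10⁻⁴ s⁻² ≈ 1.24 × 10⁻⁴ s⁻².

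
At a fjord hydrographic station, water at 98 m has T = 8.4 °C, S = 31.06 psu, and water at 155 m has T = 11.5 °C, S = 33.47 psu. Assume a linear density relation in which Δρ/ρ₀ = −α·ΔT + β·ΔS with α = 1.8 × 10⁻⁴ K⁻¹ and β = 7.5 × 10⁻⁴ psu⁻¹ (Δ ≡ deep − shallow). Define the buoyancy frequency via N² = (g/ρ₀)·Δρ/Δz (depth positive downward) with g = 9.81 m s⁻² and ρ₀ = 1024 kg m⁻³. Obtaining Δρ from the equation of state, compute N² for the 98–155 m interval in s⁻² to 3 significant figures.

2.15 × 10⁻⁴ s⁻²

ΔT = +3.1 K, ΔS = +2.41 psu (deep − shallow).
Δρ/ρ₀ = −αΔT + βΔS = -5.58 × 10⁻⁴ + 1.8075 × 10⁻³ = 1.2495 × 10⁻³, so Δρ ≈ 1.279 kg m⁻³.
N² = (g/ρ₀)·Δρ/Δz = g·(Δρ/ρ₀)/Δz = 9.81 × 1.2495 × 10⁻³ / 57 = 2.1505 × 10⁻⁴ s⁻² ≈ 2.15 × 10⁻⁴ s⁻².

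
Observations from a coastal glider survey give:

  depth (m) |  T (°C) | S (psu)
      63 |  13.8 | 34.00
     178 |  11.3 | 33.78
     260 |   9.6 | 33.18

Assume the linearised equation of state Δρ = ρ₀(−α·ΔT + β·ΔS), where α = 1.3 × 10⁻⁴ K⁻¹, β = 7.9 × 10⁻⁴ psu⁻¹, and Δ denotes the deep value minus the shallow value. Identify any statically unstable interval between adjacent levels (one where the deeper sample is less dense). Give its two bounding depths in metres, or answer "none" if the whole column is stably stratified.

178–260 m

Evaluate Δρ/ρ₀ = −αΔT + βΔS across each adjacent pair:
  63–178 m: −αΔT+βΔS = −(1.3 × 10⁻⁴)(-2.5)+(7.9 × 10⁻⁴)(-0.22) = 1.5 × 10⁻⁴ → stable
  178–260 m: −αΔT+βΔS = −(1.3 × 10⁻⁴)(-1.7)+(7.9 × 10⁻⁴)(-0.60) = -2.5 × 10⁻⁴ → UNSTABLE
The 178–260 m interval has Δρ < 0: lighter water underlies denser water.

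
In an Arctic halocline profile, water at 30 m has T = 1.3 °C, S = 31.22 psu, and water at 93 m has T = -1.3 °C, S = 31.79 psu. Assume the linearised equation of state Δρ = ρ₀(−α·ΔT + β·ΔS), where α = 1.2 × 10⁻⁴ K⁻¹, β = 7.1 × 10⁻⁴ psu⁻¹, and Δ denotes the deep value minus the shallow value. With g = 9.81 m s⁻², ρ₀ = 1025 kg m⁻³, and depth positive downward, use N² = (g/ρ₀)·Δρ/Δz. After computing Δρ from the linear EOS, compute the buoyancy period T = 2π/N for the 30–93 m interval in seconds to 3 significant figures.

ΔT = -2.6 K, ΔS = +0.57 psu (deep − shallow).
Δρ/ρ₀ = −αΔT + βΔS = 3.12 × 10⁻⁴ + 4.047 × 10⁻⁴ = 7.167 × 10⁻⁴, so Δρ ≈ 0.7346 kg m⁻³.
N² = (g/ρ₀)·Δρ/Δz = g·(Δρ/ρ₀)/Δz = 9.81 × 7.167 × 10⁻⁴ / 63 = 1.1160 × 10⁻⁴ s⁻².
N = √(1.1160 × 10⁻⁴) = 0.010564 rad s⁻¹ → T = 2π/N = 594.77 s ≈ 595 s.

595 s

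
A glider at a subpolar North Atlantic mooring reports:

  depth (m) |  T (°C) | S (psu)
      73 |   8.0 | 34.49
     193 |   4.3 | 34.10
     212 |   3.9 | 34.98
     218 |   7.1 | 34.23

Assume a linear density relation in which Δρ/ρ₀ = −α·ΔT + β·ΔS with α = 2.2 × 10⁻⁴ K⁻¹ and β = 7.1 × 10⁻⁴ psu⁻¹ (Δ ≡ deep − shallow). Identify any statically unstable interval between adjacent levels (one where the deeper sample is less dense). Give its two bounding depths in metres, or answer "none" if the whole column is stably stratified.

Evaluate Δρ/ρ₀ = −αΔT + βΔS across each adjacent pair:
  73–193 m: −αΔT+βΔS = −(2.2 × 10⁻⁴)(-3.7)+(7.1 × 10⁻⁴)(-0.39) = 5.4 × 10⁻⁴ → stable
  193–212 m: −αΔT+βΔS = −(2.2 × 10⁻⁴)(-0.4)+(7.1 × 10⁻⁴)(+0.88) = 7.1 × 10⁻⁴ → stable
  212–218 m: −αΔT+βΔS = −(2.2 × 10⁻⁴)(+3.2)+(7.1 × 10⁻⁴)(-0.75) = -1.2 × 10⁻³ → UNSTABLE
The 212–218 m interval has Δρ < 0: lighter water underlies denser water.

212–218 m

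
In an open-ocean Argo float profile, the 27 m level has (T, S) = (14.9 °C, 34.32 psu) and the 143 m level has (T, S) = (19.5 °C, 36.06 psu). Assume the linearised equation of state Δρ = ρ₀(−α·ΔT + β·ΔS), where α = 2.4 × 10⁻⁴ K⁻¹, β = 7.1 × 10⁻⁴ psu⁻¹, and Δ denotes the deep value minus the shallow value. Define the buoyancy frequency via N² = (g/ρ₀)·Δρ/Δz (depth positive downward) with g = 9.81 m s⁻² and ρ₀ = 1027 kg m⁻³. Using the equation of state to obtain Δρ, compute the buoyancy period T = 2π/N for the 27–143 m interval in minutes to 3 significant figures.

31.4 min

ΔT = +4.6 K, ΔS = +1.74 psu (deep − shallow).
Δρ/ρ₀ = −αΔT + βΔS = -1.104 × 10⁻³ + 1.2354 × 10⁻³ = 1.314 × 10⁻⁴, so Δρ ≈ 0.1349 kg m⁻³.
N² = (g/ρ₀)·Δρ/Δz = g·(Δρ/ρ₀)/Δz = 9.81 × 1.314 × 10⁻⁴ / 116 = 1.1112 × 10⁻⁵ s⁻².
N = √(1.1112 × 10⁻⁵) = 3.3335 × 10⁻³ rad s⁻¹ → T = 2π/N = 1.8849 × 10³ s = 31.415 min ≈ 31.4 min.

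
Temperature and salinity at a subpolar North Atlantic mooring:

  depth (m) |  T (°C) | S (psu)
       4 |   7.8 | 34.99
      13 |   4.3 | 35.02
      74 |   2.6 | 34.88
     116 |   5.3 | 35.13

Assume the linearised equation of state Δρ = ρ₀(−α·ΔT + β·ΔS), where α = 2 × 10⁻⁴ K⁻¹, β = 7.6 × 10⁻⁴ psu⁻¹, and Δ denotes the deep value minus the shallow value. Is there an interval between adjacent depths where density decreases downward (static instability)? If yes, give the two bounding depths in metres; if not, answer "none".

74–116 m

Evaluate Δρ/ρ₀ = −αΔT + βΔS across each adjacent pair:
  4–13 m: −αΔT+βΔS = −(2 × 10⁻⁴)(-3.5)+(7.6 × 10⁻⁴)(+0.03) = 7.2 × 10⁻⁴ → stable
  13–74 m: −αΔT+βΔS = −(2 × 10⁻⁴)(-1.7)+(7.6 × 10⁻⁴)(-0.14) = 2.3 × 10⁻⁴ → stable
  74–116 m: −αΔT+βΔS = −(2 × 10⁻⁴)(+2.7)+(7.6 × 10⁻⁴)(+0.25) = -3.5 × 10⁻⁴ → UNSTABLE
The 74–116 m interval has Δρ < 0: lighter water underlies denser water.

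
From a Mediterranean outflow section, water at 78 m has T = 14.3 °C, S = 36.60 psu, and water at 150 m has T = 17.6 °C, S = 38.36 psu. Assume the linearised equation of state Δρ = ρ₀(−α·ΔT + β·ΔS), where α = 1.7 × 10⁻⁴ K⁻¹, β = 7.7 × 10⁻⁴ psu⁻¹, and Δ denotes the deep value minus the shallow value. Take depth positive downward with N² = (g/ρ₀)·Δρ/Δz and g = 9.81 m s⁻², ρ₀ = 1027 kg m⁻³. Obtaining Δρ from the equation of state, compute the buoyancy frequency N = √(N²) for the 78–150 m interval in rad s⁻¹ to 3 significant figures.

0.0104 rad s⁻¹

ΔT = +3.3 K, ΔS = +1.76 psu (deep − shallow).
Δρ/ρ₀ = −αΔT + βΔS = -5.61 × 10⁻⁴ + 1.3552 × 10⁻³ = 7.942 × 10⁻⁴, so Δρ ≈ 0.8156 kg m⁻³.
N² = (g/ρ₀)·Δρ/Δz = g·(Δρ/ρ₀)/Δz = 9.81 × 7.942 × 10⁻⁴ / 72 = 1.0821 × 10⁻⁴ s⁻².
N = √(1.0821 × 10⁻⁴) = 0.010402 rad s⁻¹ ≈ 0.0104 rad s⁻¹.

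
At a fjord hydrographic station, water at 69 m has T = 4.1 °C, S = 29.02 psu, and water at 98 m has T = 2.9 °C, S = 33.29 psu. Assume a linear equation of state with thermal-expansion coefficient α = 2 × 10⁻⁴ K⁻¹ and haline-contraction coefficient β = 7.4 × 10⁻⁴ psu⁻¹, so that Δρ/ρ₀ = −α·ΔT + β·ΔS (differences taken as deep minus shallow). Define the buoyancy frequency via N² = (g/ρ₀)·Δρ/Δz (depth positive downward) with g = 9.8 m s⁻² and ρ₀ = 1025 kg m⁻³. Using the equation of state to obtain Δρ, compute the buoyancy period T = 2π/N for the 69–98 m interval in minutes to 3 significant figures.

3.09 min

ΔT = -1.2 K, ΔS = +4.27 psu (deep − shallow).
Δρ/ρ₀ = −αΔT + βΔS = 2.40 × 10⁻⁴ + 3.1598 × 10⁻³ = 3.3998 × 10⁻³, so Δρ ≈ 3.485 kg m⁻³.
N² = (g/ρ₀)·Δρ/Δz = g·(Δρ/ρ₀)/Δz = 9.8 × 3.3998 × 10⁻³ / 29 = 1.1489 × 10⁻³ s⁻².
N = √(1.1489 × 10⁻³) = 0.033895 rad s⁻¹ → T = 2π/N = 185.37 s = 3.0895 min ≈ 3.09 min.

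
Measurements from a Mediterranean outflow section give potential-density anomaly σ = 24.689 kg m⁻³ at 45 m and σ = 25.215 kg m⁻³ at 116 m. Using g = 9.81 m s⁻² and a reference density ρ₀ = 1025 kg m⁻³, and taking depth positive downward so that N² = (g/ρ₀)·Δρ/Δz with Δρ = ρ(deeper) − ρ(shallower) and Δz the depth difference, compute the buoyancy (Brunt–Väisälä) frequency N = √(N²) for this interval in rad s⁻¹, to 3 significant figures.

8.42 × 10⁻³ rad s⁻¹

Δρ = 1025.215 − 1024.689 = 0.526 kg m⁻³ over Δz = 116 − 45 = 71 m.
N² = (9.81/1025) × (0.526/71) = 7.0904 × 10⁻⁵ s⁻².
N = √(7.0904 × 10⁻⁵) = 8.4205 × 10⁻³ rad s⁻¹ ≈ 8.42 × 10⁻³ rad s⁻¹.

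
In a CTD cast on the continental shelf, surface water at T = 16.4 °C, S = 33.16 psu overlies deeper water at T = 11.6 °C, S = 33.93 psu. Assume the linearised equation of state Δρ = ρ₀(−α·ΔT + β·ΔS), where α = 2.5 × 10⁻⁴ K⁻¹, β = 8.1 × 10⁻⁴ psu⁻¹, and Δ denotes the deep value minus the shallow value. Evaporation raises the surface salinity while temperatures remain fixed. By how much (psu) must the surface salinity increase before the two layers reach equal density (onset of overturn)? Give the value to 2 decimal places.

Neutral buoyancy requires −α(T_deep − T_surf) + β(S_deep − S_surf′) = 0.
S_surf′ = S_deep − (α/β)·ΔT = 33.93 − (2.5 × 10⁻⁴/8.1 × 10⁻⁴)·(-4.8) = 35.4115 psu.
Increase required: 35.4115 − 33.16 = 2.2515 psu.

2.25 psu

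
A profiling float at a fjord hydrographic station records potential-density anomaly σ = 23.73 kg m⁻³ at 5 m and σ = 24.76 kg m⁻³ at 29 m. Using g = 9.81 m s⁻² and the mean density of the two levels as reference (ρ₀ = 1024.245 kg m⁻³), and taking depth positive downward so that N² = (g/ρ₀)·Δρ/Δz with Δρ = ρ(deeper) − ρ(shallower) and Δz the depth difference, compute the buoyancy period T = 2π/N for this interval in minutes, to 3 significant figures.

5.17 min

Δρ = 1024.76 − 1023.73 = 1.03 kg m⁻³ over Δz = 29 − 5 = 24 m.
N² = (9.81/1024.245) × (1.03/24) = 4.1105 × 10⁻⁴ s⁻².
N = √(4.1105 × 10⁻⁴) = 0.020274 rad s⁻¹, so T = 2π/N = 309.91 s = 5.1652 min ≈ 5.17 min.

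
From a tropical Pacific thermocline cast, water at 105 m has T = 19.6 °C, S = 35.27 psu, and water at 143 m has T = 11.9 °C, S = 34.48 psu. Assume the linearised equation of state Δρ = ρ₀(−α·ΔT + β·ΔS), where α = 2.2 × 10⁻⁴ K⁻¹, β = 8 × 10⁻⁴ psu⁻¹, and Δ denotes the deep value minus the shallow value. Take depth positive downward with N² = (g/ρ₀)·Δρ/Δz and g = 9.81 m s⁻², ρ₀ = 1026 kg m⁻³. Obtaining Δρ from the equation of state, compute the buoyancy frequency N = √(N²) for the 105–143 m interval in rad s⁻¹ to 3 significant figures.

ΔT = -7.7 K, ΔS = -0.79 psu (deep − shallow).
Δρ/ρ₀ = −αΔT + βΔS = 1.694 × 10⁻³ − 6.32 × 10⁻⁴ = 1.062 × 10⁻³, so Δρ ≈ 1.090 kg m⁻³.
N² = (g/ρ₀)·Δρ/Δz = g·(Δρ/ρ₀)/Δz = 9.81 × 1.062 × 10⁻³ / 38 = 2.7416 × 10⁻⁴ s⁻².
N = √(2.7416 × 10⁻⁴) = 0.016558 rad s⁻¹ ≈ 0.0166 rad s⁻¹.

0.0166 rad s⁻¹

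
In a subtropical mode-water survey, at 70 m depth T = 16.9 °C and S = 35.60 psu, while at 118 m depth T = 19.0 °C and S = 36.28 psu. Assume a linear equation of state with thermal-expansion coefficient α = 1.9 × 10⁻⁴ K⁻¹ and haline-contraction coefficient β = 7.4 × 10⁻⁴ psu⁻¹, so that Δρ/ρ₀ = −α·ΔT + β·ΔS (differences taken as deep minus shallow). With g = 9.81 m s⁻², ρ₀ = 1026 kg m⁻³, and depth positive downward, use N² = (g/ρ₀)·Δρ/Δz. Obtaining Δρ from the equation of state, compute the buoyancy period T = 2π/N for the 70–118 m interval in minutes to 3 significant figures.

22.7 min

ΔT = +2.1 K, ΔS = +0.68 psu (deep − shallow).
Δρ/ρ₀ = −αΔT + βΔS = -3.99 × 10⁻⁴ + 5.032 × 10⁻⁴ = 1.042 × 10⁻⁴, so Δρ ≈ 0.1069 kg m⁻³.
N² = (g/ρ₀)·Δρ/Δz = g·(Δρ/ρ₀)/Δz = 9.81 × 1.042 × 10⁻⁴ / 48 = 2.1296 × 10⁻⁵ s⁻².
N = √(2.1296 × 10⁻⁵) = 4.6148 × 10⁻³ rad s⁻¹ → T = 2π/N = 1.3615 × 10³ s = 22.692 min ≈ 22.7 min.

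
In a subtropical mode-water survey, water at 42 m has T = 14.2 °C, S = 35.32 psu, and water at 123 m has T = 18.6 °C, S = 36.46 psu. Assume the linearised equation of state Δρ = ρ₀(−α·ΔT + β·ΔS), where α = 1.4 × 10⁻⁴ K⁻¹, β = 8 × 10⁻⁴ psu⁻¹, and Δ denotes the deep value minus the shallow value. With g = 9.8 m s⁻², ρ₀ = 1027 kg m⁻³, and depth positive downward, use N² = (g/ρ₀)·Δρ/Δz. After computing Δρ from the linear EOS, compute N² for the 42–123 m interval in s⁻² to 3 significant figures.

ΔT = +4.4 K, ΔS = +1.14 psu (deep − shallow).
Δρ/ρ₀ = −αΔT + βΔS = -6.16 × 10⁻⁴ + 9.12 × 10⁻⁴ = 2.96 × 10⁻⁴, so Δρ ≈ 0.3040 kg m⁻³.
N² = (g/ρ₀)·Δρ/Δz = g·(Δρ/ρ₀)/Δz = 9.8 × 2.96 × 10⁻⁴ / 81 = 3.5812 × 10⁻⁵ s⁻² ≈ 3.58 × 10⁻⁵ s⁻².

3.58 × 10⁻⁵ s⁻²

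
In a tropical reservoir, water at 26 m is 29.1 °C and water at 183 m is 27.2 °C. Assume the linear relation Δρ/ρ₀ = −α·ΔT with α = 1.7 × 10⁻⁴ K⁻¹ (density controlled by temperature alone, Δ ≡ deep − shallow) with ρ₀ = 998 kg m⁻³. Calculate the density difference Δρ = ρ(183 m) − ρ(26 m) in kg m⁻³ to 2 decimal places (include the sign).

ΔT = -1.9 K, Δρ/ρ₀ = −αΔT = 3.23 × 10⁻⁴.
Δρ = 998 × (3.23 × 10⁻⁴) = +0.32 kg m⁻³.
Positive Δρ: denser below, stable.

+0.32 kg m⁻³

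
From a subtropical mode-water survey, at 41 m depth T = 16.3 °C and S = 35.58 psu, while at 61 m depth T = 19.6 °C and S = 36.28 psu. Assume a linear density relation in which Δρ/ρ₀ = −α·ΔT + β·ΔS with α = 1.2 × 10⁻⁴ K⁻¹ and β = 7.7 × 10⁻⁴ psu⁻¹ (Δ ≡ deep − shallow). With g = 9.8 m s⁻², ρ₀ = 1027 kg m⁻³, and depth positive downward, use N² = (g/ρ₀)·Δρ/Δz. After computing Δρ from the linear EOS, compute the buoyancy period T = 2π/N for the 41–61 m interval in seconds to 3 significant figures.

ΔT = +3.3 K, ΔS = +0.70 psu (deep − shallow).
Δρ/ρ₀ = −αΔT + βΔS = -3.96 × 10⁻⁴ + 5.39 × 10⁻⁴ = 1.43 × 10⁻⁴, so Δρ ≈ 0.1469 kg m⁻³.
N² = (g/ρ₀)·Δρ/Δz = g·(Δρ/ρ₀)/Δz = 9.8 × 1.43 × 10⁻⁴ / 20 = 7.0070 × 10⁻⁵ s⁻².
N = √(7.0070 × 10⁻⁵) = 8.3708 × 10⁻³ rad s⁻¹ → T = 2π/N = 750.61 s ≈ 751 s.

751 s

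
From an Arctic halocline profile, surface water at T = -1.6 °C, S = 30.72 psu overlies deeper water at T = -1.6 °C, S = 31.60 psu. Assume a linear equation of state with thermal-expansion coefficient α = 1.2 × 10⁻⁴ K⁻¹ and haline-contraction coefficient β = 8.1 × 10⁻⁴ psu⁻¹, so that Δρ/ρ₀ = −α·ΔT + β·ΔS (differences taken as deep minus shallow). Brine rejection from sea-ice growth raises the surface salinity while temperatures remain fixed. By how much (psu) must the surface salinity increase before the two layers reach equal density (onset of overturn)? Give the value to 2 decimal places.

Neutral buoyancy requires −α(T_deep − T_surf) + β(S_deep − S_surf′) = 0.
S_surf′ = S_deep − (α/β)·ΔT = 31.60 − (1.2 × 10⁻⁴/8.1 × 10⁻⁴)·(+0.0) = 31.6000 psu.
Increase required: 31.6000 − 30.72 = 0.8800 psu.

0.88 psu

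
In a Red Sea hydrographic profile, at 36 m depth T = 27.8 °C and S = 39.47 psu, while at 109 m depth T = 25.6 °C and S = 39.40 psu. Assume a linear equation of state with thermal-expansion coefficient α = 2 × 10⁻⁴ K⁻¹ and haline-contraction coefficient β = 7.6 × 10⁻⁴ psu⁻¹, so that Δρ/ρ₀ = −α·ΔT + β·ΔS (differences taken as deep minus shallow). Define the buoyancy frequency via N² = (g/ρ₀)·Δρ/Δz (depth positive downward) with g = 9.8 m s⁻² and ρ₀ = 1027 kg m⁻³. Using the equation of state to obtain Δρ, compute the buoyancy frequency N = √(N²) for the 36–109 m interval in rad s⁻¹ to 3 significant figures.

ΔT = -2.2 K, ΔS = -0.07 psu (deep − shallow).
Δρ/ρ₀ = −αΔT + βΔS = 4.40 × 10⁻⁴ − 5.32 × 10⁻⁵ = 3.868 × 10⁻⁴, so Δρ ≈ 0.3972 kg m⁻³.
N² = (g/ρ₀)·Δρ/Δz = g·(Δρ/ρ₀)/Δz = 9.8 × 3.868 × 10⁻⁴ / 73 = 5.1927 × 10⁻⁵ s⁻².
N = √(5.1927 × 10⁻⁵) = 7.2060 × 10⁻³ rad s⁻¹ ≈ 7.21 × 10⁻³ rad s⁻¹.

7.21 × 10⁻³ rad s⁻¹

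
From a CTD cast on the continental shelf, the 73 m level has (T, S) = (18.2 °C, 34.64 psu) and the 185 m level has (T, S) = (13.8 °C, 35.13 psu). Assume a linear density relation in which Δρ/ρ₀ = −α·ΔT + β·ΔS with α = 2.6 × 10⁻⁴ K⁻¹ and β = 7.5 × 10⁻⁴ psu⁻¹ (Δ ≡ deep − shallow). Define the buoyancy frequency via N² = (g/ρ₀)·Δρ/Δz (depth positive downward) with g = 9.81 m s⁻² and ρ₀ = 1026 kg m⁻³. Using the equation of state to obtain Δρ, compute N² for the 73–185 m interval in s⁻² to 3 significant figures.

ΔT = -4.4 K, ΔS = +0.49 psu (deep − shallow).
Δρ/ρ₀ = −αΔT + βΔS = 1.144 × 10⁻³ + 3.675 × 10⁻⁴ = 1.5115 × 10⁻³, so Δρ ≈ 1.551 kg m⁻³.
N² = (g/ρ₀)·Δρ/Δz = g·(Δρ/ρ₀)/Δz = 9.81 × 1.5115 × 10⁻³ / 112 = 1.3239 × 10⁻⁴ s⁻² ≈ 1.32 × 10⁻⁴ s⁻².

1.32 × 10⁻⁴ s⁻²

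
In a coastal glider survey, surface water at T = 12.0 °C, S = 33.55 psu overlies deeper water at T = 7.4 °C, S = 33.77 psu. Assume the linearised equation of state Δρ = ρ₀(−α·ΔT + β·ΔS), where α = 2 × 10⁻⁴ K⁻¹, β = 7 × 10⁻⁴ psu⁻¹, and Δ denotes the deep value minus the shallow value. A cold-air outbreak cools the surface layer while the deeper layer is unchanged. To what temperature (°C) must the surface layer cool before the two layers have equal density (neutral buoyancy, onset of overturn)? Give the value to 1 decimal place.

Neutral buoyancy requires Δρ = 0, i.e. −α(T_deep − T_surf′) + β(S_deep − S_surf) = 0.
T_surf′ = T_deep − (β/α)·ΔS = 7.4 − (7 × 10⁻⁴/2 × 10⁻⁴)·(+0.22) = 6.630 °C.
Cooling required: 12.0 − (6.630) = 5.370 °C.

6.6 °C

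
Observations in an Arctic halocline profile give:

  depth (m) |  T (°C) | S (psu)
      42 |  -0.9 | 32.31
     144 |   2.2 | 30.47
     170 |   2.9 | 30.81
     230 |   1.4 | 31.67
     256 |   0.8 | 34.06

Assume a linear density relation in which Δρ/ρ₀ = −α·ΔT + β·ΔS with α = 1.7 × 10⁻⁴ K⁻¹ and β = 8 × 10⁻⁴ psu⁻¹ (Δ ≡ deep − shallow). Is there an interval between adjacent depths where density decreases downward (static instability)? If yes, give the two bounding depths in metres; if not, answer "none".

42–144 m

Evaluate Δρ/ρ₀ = −αΔT + βΔS across each adjacent pair:
  42–144 m: −αΔT+βΔS = −(1.7 × 10⁻⁴)(+3.1)+(8 × 10⁻⁴)(-1.84) = -2.0 × 10⁻³ → UNSTABLE
  144–170 m: −αΔT+βΔS = −(1.7 × 10⁻⁴)(+0.7)+(8 × 10⁻⁴)(+0.34) = 1.5 × 10⁻⁴ → stable
  170–230 m: −αΔT+βΔS = −(1.7 × 10⁻⁴)(-1.5)+(8 × 10⁻⁴)(+0.86) = 9.4 × 10⁻⁴ → stable
  230–256 m: −αΔT+βΔS = −(1.7 × 10⁻⁴)(-0.6)+(8 × 10⁻⁴)(+2.39) = 2.0 × 10⁻³ → stable
The 42–144 m interval has Δρ < 0: lighter water underlies denser water.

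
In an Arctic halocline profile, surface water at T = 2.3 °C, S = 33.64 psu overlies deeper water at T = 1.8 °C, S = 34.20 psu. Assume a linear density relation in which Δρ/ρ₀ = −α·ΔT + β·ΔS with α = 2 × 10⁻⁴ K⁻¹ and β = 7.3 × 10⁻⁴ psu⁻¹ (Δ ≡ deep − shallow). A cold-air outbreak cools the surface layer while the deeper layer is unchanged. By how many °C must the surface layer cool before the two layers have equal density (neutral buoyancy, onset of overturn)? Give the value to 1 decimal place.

Neutral buoyancy requires Δρ = 0, i.e. −α(T_deep − T_surf′) + β(S_deep − S_surf) = 0.
T_surf′ = T_deep − (β/α)·ΔS = 1.8 − (7.3 × 10⁻⁴/2 × 10⁻⁴)·(+0.56) = -0.244 °C.
Cooling required: 2.3 − (-0.244) = 2.544 °C.

2.5 °C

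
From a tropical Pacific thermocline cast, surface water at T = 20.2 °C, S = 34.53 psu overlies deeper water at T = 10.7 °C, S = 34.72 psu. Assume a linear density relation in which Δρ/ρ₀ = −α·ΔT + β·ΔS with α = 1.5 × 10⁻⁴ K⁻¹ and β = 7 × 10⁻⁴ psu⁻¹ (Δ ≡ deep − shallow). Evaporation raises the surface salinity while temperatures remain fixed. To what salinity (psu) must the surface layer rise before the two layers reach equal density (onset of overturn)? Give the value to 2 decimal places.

36.76 psu

Neutral buoyancy requires −α(T_deep − T_surf) + β(S_deep − S_surf′) = 0.
S_surf′ = S_deep − (α/β)·ΔT = 34.72 − (1.5 × 10⁻⁴/7 × 10⁻⁴)·(-9.5) = 36.7557 psu.
Increase required: 36.7557 − 34.53 = 2.2257 psu.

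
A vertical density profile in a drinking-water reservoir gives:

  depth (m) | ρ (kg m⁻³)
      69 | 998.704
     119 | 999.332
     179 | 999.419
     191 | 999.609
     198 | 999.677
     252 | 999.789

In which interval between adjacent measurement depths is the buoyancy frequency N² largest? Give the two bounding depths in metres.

179–191 m

Compute the density gradient over each adjacent pair:
  69–119 m: Δρ/Δz = 0.628/50 = 0.013 kg m⁻⁴
  119–179 m: Δρ/Δz = 0.087/60 = 1.4 × 10⁻³ kg m⁻⁴
  179–191 m: Δρ/Δz = 0.190/12 = 0.016 kg m⁻⁴
  191–198 m: Δρ/Δz = 0.068/7 = 9.7 × 10⁻³ kg m⁻⁴
  198–252 m: Δρ/Δz = 0.112/54 = 2.1 × 10⁻³ kg m⁻⁴
The largest gradient is in the 179–191 m interval — the pycnocline.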